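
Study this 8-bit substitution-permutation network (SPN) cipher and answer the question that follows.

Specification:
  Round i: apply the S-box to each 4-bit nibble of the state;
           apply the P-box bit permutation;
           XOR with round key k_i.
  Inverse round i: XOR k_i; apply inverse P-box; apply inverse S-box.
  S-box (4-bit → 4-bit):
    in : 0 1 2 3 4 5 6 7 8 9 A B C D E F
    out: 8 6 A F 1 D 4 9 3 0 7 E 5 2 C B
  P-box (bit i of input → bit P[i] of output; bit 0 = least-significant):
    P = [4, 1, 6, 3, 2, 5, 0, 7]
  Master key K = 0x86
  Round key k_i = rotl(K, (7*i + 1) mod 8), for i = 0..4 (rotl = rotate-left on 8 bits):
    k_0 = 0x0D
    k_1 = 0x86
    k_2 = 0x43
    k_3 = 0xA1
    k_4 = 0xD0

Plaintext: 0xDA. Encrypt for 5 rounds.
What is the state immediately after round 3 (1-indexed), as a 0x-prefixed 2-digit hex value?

s_0 = plaintext = 0xDA
s_1 = Round(s_0, k_0) = 0x7F
s_2 = Round(s_1, k_1) = 0x18
s_3 = Round(s_2, k_2) = 0x70
s_4 = Round(s_3, k_3) = 0x2D
s_5 = Round(s_4, k_4) = 0x72

0x70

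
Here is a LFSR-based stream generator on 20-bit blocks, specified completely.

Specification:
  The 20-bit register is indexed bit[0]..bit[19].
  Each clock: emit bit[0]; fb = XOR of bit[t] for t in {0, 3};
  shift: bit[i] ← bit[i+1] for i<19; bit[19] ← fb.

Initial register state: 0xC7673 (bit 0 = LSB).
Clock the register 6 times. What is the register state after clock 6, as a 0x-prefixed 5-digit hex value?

0xF71D9

reg_0 = 0xC7673
clock 1: out=1, reg = 0xE3B39
clock 2: out=1, reg = 0x71D9C
clock 3: out=0, reg = 0xB8ECE
clock 4: out=0, reg = 0xDC767
clock 5: out=1, reg = 0xEE3B3
clock 6: out=1, reg = 0xF71D9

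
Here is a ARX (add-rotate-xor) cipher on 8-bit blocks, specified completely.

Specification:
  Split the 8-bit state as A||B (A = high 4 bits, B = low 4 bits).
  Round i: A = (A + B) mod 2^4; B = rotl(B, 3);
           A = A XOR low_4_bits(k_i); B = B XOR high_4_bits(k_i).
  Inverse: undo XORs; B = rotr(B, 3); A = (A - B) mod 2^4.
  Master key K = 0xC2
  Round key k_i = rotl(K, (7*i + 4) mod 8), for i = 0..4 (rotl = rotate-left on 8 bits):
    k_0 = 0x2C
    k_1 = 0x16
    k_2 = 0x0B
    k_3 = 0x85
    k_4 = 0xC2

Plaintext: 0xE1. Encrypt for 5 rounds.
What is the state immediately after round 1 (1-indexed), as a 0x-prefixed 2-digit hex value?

0x3A

s_0 = plaintext = 0xE1
s_1 = Round(s_0, k_0) = 0x3A
s_2 = Round(s_1, k_1) = 0xB4
s_3 = Round(s_2, k_2) = 0x42
s_4 = Round(s_3, k_3) = 0x39
s_5 = Round(s_4, k_4) = 0xE0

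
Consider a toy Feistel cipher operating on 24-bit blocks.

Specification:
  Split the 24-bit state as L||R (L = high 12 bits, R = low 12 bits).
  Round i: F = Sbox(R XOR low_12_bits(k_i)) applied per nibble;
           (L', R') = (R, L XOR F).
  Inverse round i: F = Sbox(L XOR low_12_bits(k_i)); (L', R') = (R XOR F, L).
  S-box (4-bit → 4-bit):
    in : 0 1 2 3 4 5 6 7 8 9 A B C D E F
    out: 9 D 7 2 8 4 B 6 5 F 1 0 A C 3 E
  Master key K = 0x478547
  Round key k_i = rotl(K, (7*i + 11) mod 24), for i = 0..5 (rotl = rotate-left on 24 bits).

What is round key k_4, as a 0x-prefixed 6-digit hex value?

0xA3A3C2

K = 0x478547
k_0 = rotl(K, (7*0+11) mod 24) = rotl(K, 11) = 0x2A3A3C
k_1 = rotl(K, (7*1+11) mod 24) = rotl(K, 18) = 0x1D1E15
k_2 = rotl(K, (7*2+11) mod 24) = rotl(K, 1) = 0x8F0A8E
k_3 = rotl(K, (7*3+11) mod 24) = rotl(K, 8) = 0x854747
k_4 = rotl(K, (7*4+11) mod 24) = rotl(K, 15) = 0xA3A3C2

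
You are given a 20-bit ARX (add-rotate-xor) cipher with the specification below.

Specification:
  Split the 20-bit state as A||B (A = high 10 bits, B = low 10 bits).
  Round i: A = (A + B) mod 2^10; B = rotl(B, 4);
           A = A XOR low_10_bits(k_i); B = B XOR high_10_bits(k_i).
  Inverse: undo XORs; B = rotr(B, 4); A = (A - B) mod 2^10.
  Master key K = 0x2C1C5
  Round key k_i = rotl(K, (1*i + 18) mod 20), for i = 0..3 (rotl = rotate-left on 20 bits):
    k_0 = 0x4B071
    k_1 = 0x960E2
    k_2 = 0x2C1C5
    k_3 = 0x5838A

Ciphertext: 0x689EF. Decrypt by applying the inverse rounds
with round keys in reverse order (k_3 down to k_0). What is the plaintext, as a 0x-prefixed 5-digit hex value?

0xC26AE

s_0 = ciphertext = 0x689EF
s_1 = InvRound(s_0, k_3) = 0x983C8
s_2 = InvRound(s_1, k_2) = 0x5BA37
s_3 = InvRound(s_2, k_1) = 0x71BC6
s_4 = InvRound(s_3, k_0) = 0xC26AE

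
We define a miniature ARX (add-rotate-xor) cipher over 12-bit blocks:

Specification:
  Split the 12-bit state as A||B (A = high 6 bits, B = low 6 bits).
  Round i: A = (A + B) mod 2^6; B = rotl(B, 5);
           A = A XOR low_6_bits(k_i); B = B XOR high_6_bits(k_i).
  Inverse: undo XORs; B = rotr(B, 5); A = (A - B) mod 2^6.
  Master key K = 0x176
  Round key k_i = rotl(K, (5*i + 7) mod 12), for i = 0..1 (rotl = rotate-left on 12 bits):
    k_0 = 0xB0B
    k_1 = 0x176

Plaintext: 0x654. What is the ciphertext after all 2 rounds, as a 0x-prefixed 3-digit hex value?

0xE96

s_0 = plaintext = 0x654
s_1 = Round(s_0, k_0) = 0x9A6
s_2 = Round(s_1, k_1) = 0xE96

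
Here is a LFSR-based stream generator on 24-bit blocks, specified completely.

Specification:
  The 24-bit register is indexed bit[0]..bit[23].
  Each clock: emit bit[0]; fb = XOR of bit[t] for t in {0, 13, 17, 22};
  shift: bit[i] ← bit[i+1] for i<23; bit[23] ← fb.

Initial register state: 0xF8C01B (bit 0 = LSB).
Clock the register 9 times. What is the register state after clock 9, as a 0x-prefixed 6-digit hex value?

reg_0 = 0xF8C01B
clock 1: out=1, reg = 0x7C600D
clock 2: out=1, reg = 0xBE3006
clock 3: out=0, reg = 0x5F1803
clock 4: out=1, reg = 0xAF8C01
clock 5: out=1, reg = 0x57C600
clock 6: out=0, reg = 0x2BE300
clock 7: out=0, reg = 0x15F180
clock 8: out=0, reg = 0x8AF8C0
clock 9: out=0, reg = 0x457C60

0x457C60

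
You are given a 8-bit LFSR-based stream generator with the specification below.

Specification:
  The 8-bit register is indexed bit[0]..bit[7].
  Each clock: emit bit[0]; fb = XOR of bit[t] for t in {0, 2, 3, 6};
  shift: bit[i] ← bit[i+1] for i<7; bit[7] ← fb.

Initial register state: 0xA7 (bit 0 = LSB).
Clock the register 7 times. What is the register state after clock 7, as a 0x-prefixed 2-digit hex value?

0xF1

reg_0 = 0xA7
clock 1: out=1, reg = 0x53
clock 2: out=1, reg = 0x29
clock 3: out=1, reg = 0x14
clock 4: out=0, reg = 0x8A
clock 5: out=0, reg = 0xC5
clock 6: out=1, reg = 0xE2
clock 7: out=0, reg = 0xF1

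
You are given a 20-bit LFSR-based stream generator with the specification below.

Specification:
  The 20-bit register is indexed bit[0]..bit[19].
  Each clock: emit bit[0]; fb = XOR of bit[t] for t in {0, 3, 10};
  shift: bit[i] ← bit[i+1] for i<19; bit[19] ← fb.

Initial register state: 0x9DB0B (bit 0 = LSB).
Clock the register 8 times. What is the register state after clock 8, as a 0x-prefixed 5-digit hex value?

0x1C9DB

reg_0 = 0x9DB0B
clock 1: out=1, reg = 0x4ED85
clock 2: out=1, reg = 0x276C2
clock 3: out=0, reg = 0x93B61
clock 4: out=1, reg = 0xC9DB0
clock 5: out=0, reg = 0xE4ED8
clock 6: out=0, reg = 0x7276C
clock 7: out=0, reg = 0x393B6
clock 8: out=0, reg = 0x1C9DB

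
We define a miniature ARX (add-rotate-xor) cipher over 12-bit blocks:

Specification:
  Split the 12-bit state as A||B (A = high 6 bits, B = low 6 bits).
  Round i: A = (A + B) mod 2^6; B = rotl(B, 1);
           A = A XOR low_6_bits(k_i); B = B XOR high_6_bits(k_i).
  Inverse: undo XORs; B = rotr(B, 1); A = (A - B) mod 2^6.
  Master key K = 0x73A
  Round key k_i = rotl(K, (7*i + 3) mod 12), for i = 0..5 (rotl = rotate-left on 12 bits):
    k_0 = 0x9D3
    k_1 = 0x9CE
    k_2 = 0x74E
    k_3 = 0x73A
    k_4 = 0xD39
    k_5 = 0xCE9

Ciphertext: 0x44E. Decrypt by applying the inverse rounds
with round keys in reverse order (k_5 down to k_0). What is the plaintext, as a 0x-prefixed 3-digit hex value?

0xB84

s_0 = ciphertext = 0x44E
s_1 = InvRound(s_0, k_5) = 0xEBE
s_2 = InvRound(s_1, k_4) = 0xF85
s_3 = InvRound(s_2, k_3) = 0x62C
s_4 = InvRound(s_3, k_2) = 0x7B8
s_5 = InvRound(s_4, k_1) = 0x86F
s_6 = InvRound(s_5, k_0) = 0xB84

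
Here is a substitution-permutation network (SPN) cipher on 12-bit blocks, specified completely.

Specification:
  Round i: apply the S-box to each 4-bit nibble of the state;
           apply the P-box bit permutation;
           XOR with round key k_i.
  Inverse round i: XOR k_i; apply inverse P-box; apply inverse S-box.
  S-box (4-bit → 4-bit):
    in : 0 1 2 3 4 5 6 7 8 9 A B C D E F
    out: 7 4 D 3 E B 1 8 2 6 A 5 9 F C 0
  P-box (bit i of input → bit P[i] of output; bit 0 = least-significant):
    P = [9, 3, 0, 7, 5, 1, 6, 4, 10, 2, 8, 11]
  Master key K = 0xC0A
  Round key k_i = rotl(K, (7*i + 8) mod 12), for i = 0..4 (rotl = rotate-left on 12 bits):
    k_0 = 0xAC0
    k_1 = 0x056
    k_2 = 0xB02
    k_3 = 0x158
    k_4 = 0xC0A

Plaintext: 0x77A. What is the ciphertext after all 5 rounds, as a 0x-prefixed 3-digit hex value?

s_0 = plaintext = 0x77A
s_1 = Round(s_0, k_0) = 0x258
s_2 = Round(s_1, k_1) = 0xD6C
s_3 = Round(s_2, k_2) = 0x4A6
s_4 = Round(s_3, k_3) = 0xA4E
s_5 = Round(s_4, k_4) = 0x4DD

0x4DD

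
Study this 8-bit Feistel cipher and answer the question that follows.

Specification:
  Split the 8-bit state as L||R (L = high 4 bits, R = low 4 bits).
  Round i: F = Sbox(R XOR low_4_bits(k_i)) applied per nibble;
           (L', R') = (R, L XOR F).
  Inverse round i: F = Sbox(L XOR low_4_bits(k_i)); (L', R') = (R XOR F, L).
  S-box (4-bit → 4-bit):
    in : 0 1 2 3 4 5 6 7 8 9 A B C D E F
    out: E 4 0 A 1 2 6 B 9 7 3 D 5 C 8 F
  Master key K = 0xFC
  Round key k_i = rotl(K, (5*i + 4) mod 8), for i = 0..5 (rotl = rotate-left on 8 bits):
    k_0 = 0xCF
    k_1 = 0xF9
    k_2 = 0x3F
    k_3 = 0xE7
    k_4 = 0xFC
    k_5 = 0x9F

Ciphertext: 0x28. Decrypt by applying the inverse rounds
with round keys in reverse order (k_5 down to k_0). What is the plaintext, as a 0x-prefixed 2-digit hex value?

s_0 = ciphertext = 0x28
s_1 = InvRound(s_0, k_5) = 0x42
s_2 = InvRound(s_1, k_4) = 0xB4
s_3 = InvRound(s_2, k_3) = 0x1B
s_4 = InvRound(s_3, k_2) = 0x31
s_5 = InvRound(s_4, k_1) = 0x23
s_6 = InvRound(s_5, k_0) = 0xF2

0xF2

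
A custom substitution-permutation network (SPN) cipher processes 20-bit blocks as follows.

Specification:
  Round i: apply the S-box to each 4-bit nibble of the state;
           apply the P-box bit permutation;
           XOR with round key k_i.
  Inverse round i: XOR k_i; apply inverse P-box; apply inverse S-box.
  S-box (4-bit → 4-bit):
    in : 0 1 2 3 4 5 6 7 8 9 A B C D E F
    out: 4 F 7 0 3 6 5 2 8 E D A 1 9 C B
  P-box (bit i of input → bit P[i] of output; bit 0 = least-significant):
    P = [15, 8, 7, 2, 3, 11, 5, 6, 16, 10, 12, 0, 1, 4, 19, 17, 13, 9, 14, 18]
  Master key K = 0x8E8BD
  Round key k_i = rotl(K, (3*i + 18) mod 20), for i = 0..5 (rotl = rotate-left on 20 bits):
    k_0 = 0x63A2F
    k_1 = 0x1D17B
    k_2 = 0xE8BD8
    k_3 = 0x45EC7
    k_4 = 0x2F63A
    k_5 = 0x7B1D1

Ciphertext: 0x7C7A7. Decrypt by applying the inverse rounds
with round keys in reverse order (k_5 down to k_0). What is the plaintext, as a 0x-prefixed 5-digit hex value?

s_0 = ciphertext = 0x7C7A7
s_1 = InvRound(s_0, k_5) = 0x245E8
s_2 = InvRound(s_1, k_4) = 0x44082
s_3 = InvRound(s_2, k_3) = 0x739B8
s_4 = InvRound(s_3, k_2) = 0x406EC
s_5 = InvRound(s_4, k_1) = 0x94131
s_6 = InvRound(s_5, k_0) = 0x1164B

0x1164B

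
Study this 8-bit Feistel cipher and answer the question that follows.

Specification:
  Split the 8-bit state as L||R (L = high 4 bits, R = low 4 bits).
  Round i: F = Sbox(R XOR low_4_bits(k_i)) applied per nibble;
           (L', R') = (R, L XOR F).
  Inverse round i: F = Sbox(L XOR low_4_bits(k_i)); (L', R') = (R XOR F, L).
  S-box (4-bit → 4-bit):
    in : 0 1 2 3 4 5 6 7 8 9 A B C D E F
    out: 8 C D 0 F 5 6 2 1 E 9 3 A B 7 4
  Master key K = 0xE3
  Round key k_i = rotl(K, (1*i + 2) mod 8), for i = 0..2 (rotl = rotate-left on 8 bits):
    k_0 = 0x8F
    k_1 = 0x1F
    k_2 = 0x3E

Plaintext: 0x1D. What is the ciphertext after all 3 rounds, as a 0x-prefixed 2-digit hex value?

s_0 = plaintext = 0x1D
s_1 = Round(s_0, k_0) = 0xDC
s_2 = Round(s_1, k_1) = 0xCD
s_3 = Round(s_2, k_2) = 0xDC

0xDC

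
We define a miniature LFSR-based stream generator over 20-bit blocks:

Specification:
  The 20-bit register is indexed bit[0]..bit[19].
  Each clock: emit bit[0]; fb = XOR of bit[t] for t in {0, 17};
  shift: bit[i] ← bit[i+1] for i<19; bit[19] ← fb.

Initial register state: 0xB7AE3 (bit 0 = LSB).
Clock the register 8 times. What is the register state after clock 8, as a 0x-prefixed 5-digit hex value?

reg_0 = 0xB7AE3
clock 1: out=1, reg = 0x5BD71
clock 2: out=1, reg = 0xADEB8
clock 3: out=0, reg = 0xD6F5C
clock 4: out=0, reg = 0x6B7AE
clock 5: out=0, reg = 0xB5BD7
clock 6: out=1, reg = 0x5ADEB
clock 7: out=1, reg = 0xAD6F5
clock 8: out=1, reg = 0x56B7A

0x56B7A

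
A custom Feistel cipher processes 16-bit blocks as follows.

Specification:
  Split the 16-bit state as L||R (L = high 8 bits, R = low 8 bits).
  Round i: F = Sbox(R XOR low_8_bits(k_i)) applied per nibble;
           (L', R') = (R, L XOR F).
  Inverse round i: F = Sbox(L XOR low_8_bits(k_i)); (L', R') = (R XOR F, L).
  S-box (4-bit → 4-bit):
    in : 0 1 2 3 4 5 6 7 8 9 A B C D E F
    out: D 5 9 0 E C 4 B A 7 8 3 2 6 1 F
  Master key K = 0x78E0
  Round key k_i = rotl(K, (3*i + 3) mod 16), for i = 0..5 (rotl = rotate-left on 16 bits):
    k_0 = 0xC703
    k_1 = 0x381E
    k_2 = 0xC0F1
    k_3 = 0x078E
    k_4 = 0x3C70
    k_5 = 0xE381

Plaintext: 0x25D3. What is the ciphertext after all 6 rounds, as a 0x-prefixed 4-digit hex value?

s_0 = plaintext = 0x25D3
s_1 = Round(s_0, k_0) = 0xD348
s_2 = Round(s_1, k_1) = 0x4817
s_3 = Round(s_2, k_2) = 0x175C
s_4 = Round(s_3, k_3) = 0x5C7E
s_5 = Round(s_4, k_4) = 0x7E8D
s_6 = Round(s_5, k_5) = 0x8DAC

0x8DAC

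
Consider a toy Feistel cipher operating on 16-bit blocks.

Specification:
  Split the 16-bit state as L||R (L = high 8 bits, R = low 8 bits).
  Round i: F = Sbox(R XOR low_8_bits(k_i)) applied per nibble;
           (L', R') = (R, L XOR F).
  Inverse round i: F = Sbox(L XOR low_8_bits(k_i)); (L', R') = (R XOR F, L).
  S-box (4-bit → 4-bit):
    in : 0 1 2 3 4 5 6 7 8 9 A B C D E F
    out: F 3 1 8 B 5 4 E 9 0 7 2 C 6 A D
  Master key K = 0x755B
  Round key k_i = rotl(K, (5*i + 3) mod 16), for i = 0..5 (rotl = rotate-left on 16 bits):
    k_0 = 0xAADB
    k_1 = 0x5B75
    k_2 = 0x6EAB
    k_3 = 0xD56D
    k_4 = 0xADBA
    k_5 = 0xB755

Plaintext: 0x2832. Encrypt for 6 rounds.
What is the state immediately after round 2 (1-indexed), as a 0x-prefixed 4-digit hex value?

0x88E4

s_0 = plaintext = 0x2832
s_1 = Round(s_0, k_0) = 0x3288
s_2 = Round(s_1, k_1) = 0x88E4
s_3 = Round(s_2, k_2) = 0xE435
s_4 = Round(s_3, k_3) = 0x35BD
s_5 = Round(s_4, k_4) = 0xBDCB
s_6 = Round(s_5, k_5) = 0xCBB7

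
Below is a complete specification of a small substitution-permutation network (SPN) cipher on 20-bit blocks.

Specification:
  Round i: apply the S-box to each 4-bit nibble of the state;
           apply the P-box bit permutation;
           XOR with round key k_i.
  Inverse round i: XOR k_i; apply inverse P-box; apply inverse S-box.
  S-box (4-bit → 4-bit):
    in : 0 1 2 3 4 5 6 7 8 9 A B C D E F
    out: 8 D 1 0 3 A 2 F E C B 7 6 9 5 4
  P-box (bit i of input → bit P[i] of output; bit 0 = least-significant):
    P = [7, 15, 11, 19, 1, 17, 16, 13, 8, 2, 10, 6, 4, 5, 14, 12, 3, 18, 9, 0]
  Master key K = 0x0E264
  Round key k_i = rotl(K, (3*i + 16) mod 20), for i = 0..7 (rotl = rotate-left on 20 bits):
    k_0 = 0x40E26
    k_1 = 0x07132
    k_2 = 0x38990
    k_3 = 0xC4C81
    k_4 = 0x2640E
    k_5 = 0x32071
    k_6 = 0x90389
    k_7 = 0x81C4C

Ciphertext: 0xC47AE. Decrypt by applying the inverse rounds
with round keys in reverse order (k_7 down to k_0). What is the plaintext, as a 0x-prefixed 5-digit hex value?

s_0 = ciphertext = 0xC47AE
s_1 = InvRound(s_0, k_7) = 0xC8D2E
s_2 = InvRound(s_1, k_6) = 0x86CEB
s_3 = InvRound(s_2, k_5) = 0x2EFB1
s_4 = InvRound(s_3, k_4) = 0x1442B
s_5 = InvRound(s_4, k_3) = 0x463E1
s_6 = InvRound(s_5, k_2) = 0x8B08C
s_7 = InvRound(s_6, k_1) = 0x2B42A
s_8 = InvRound(s_7, k_0) = 0xB065C

0xB065C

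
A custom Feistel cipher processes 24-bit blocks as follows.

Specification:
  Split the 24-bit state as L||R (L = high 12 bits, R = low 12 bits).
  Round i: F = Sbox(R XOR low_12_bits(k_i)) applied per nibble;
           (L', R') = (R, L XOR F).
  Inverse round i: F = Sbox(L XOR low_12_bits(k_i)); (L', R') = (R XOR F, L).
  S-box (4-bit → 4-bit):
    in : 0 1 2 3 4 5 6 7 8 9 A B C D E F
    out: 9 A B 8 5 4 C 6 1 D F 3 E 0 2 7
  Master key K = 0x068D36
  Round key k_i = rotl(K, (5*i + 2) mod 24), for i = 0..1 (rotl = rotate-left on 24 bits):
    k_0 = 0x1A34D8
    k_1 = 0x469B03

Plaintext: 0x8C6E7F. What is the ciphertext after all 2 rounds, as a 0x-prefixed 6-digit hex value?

s_0 = plaintext = 0x8C6E7F
s_1 = Round(s_0, k_0) = 0xE7F730
s_2 = Round(s_1, k_1) = 0x7300F7

0x7300F7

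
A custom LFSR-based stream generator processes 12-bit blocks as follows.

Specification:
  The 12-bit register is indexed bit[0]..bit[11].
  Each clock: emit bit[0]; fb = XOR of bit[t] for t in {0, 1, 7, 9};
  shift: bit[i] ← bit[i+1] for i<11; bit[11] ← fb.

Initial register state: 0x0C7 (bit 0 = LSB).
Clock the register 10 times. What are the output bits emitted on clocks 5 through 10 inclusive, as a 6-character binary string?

001100

reg_0 = 0x0C7
clock 1: out=1, reg = 0x863
clock 2: out=1, reg = 0x431
clock 3: out=1, reg = 0xA18
clock 4: out=0, reg = 0xD0C
clock 5: out=0, reg = 0x686
clock 6: out=0, reg = 0xB43
clock 7: out=1, reg = 0xDA1
clock 8: out=1, reg = 0x6D0
clock 9: out=0, reg = 0x368
clock 10: out=0, reg = 0x9B4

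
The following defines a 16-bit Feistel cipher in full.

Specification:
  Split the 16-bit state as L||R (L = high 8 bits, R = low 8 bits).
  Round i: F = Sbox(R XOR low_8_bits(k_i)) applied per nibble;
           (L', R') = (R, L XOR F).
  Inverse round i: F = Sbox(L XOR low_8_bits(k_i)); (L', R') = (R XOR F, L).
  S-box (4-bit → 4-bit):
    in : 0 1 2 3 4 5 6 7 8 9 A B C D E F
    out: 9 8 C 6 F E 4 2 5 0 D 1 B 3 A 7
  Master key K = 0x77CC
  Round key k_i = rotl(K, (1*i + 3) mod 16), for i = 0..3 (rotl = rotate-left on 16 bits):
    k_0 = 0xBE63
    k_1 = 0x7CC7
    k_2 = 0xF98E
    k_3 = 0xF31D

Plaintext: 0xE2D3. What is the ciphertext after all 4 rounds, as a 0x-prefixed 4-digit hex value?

0x9FE4

s_0 = plaintext = 0xE2D3
s_1 = Round(s_0, k_0) = 0xD3FB
s_2 = Round(s_1, k_1) = 0xFBB8
s_3 = Round(s_2, k_2) = 0xB89F
s_4 = Round(s_3, k_3) = 0x9FE4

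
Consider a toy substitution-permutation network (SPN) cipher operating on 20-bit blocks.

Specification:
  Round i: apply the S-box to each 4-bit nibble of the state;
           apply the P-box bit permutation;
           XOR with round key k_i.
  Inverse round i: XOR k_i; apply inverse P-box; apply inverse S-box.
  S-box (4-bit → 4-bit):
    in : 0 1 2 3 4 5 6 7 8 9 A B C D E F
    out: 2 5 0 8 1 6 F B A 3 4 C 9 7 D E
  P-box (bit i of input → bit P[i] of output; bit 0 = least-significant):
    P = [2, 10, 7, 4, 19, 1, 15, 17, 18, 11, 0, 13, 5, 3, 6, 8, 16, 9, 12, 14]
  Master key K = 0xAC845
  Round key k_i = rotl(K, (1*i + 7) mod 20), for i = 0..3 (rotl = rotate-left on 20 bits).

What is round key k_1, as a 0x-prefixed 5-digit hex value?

0x845AC

K = 0xAC845
k_0 = rotl(K, (1*0+7) mod 20) = rotl(K, 7) = 0x422D6
k_1 = rotl(K, (1*1+7) mod 20) = rotl(K, 8) = 0x845AC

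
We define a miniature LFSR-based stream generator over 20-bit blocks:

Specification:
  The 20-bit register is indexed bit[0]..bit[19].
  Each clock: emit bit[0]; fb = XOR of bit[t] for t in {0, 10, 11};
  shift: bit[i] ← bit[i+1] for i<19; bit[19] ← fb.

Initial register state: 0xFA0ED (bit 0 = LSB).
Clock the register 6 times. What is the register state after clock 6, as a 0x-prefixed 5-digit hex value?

0xC7E83

reg_0 = 0xFA0ED
clock 1: out=1, reg = 0xFD076
clock 2: out=0, reg = 0x7E83B
clock 3: out=1, reg = 0x3F41D
clock 4: out=1, reg = 0x1FA0E
clock 5: out=0, reg = 0x8FD07
clock 6: out=1, reg = 0xC7E83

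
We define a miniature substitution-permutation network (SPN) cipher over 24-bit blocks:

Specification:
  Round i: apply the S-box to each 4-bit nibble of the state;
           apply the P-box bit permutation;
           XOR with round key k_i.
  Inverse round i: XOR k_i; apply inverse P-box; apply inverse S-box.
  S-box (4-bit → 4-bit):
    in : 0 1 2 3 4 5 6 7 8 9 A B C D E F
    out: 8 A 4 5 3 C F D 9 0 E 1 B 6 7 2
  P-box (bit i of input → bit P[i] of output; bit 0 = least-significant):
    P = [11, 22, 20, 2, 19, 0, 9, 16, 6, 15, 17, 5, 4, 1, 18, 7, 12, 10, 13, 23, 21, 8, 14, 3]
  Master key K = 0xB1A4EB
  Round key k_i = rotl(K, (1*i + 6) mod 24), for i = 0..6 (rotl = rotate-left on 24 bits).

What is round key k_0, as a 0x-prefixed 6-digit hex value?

0x693AEC

K = 0xB1A4EB
k_0 = rotl(K, (1*0+6) mod 24) = rotl(K, 6) = 0x693AEC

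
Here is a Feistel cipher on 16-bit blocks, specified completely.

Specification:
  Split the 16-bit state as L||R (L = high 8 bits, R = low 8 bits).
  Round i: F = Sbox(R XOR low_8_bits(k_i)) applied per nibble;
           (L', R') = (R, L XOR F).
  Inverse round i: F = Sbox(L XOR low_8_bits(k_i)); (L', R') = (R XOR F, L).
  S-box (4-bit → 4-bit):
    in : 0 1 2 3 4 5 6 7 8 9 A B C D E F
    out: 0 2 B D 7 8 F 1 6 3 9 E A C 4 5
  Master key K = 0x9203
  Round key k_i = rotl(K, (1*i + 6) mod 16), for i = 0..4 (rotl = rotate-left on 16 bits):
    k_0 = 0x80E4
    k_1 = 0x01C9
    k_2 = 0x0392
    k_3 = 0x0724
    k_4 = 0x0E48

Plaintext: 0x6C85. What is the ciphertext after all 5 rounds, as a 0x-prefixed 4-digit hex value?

0x6C16

s_0 = plaintext = 0x6C85
s_1 = Round(s_0, k_0) = 0x859E
s_2 = Round(s_1, k_1) = 0x9E04
s_3 = Round(s_2, k_2) = 0x04A1
s_4 = Round(s_3, k_3) = 0xA16C
s_5 = Round(s_4, k_4) = 0x6C16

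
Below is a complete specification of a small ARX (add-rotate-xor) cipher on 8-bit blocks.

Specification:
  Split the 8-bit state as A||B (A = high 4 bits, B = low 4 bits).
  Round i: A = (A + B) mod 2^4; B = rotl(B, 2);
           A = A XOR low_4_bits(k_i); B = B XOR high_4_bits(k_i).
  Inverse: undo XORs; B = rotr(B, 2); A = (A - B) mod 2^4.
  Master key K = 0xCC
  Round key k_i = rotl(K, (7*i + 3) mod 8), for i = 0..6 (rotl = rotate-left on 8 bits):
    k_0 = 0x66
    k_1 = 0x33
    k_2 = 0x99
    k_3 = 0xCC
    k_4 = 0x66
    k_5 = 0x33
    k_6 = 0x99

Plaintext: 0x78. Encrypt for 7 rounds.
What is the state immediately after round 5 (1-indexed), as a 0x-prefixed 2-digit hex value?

0x84

s_0 = plaintext = 0x78
s_1 = Round(s_0, k_0) = 0x94
s_2 = Round(s_1, k_1) = 0xE2
s_3 = Round(s_2, k_2) = 0x91
s_4 = Round(s_3, k_3) = 0x68
s_5 = Round(s_4, k_4) = 0x84
s_6 = Round(s_5, k_5) = 0xF2
s_7 = Round(s_6, k_6) = 0x81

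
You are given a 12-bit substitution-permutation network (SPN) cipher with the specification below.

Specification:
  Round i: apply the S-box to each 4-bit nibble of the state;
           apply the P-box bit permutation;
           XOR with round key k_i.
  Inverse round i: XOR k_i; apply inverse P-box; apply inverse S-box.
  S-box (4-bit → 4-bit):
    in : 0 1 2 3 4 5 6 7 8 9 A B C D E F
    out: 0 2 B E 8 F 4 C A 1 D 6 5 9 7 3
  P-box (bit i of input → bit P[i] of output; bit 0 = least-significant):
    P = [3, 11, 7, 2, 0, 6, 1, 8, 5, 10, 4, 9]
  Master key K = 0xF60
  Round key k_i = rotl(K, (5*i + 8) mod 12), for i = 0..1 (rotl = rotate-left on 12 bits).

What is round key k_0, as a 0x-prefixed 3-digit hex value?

K = 0xF60
k_0 = rotl(K, (5*0+8) mod 12) = rotl(K, 8) = 0x0F6

0x0F6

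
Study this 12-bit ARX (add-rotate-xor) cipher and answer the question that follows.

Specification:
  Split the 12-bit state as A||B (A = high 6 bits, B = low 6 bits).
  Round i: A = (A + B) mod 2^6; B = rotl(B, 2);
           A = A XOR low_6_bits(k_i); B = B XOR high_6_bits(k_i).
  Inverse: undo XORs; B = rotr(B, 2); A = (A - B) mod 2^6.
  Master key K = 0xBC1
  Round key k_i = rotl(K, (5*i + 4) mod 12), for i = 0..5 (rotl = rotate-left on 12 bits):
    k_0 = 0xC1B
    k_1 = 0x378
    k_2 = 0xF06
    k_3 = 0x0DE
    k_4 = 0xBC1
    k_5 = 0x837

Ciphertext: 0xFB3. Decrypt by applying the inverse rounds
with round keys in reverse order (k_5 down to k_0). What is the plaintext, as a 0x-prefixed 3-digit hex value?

s_0 = ciphertext = 0xFB3
s_1 = InvRound(s_0, k_5) = 0x574
s_2 = InvRound(s_1, k_4) = 0x7B6
s_3 = InvRound(s_2, k_3) = 0x8DD
s_4 = InvRound(s_3, k_2) = 0x358
s_5 = InvRound(s_4, k_1) = 0x815
s_6 = InvRound(s_5, k_0) = 0x899

0x899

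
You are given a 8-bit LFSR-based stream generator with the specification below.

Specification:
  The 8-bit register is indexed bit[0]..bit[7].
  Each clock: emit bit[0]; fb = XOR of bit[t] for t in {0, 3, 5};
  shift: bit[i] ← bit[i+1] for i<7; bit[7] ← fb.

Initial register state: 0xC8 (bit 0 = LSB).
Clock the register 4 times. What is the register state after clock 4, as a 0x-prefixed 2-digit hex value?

0xFC

reg_0 = 0xC8
clock 1: out=0, reg = 0xE4
clock 2: out=0, reg = 0xF2
clock 3: out=0, reg = 0xF9
clock 4: out=1, reg = 0xFC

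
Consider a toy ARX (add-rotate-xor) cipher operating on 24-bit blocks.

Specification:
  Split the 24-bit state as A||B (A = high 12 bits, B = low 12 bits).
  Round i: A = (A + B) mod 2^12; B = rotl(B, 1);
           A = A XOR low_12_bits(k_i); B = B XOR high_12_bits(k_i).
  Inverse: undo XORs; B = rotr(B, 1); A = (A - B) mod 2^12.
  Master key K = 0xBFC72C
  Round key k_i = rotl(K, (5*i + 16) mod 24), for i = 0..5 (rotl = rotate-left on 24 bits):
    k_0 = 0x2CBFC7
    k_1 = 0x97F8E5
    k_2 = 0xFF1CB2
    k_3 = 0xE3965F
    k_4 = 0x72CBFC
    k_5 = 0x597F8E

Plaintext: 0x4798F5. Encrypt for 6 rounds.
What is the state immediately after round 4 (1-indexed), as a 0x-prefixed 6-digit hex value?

s_0 = plaintext = 0x4798F5
s_1 = Round(s_0, k_0) = 0x2A9320
s_2 = Round(s_1, k_1) = 0xD2CF3F
s_3 = Round(s_2, k_2) = 0x0D918E
s_4 = Round(s_3, k_3) = 0x438D25
s_5 = Round(s_4, k_4) = 0xAA1D67
s_6 = Round(s_5, k_5) = 0x786F58

0x438D25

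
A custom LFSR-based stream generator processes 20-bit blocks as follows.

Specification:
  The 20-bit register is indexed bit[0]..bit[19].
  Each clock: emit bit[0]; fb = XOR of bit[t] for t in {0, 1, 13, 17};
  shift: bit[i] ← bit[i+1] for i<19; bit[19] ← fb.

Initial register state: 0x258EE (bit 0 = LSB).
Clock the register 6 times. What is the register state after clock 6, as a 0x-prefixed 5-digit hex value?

reg_0 = 0x258EE
clock 1: out=0, reg = 0x12C77
clock 2: out=1, reg = 0x8963B
clock 3: out=1, reg = 0x44B1D
clock 4: out=1, reg = 0xA258E
clock 5: out=0, reg = 0xD12C7
clock 6: out=1, reg = 0x68963

0x68963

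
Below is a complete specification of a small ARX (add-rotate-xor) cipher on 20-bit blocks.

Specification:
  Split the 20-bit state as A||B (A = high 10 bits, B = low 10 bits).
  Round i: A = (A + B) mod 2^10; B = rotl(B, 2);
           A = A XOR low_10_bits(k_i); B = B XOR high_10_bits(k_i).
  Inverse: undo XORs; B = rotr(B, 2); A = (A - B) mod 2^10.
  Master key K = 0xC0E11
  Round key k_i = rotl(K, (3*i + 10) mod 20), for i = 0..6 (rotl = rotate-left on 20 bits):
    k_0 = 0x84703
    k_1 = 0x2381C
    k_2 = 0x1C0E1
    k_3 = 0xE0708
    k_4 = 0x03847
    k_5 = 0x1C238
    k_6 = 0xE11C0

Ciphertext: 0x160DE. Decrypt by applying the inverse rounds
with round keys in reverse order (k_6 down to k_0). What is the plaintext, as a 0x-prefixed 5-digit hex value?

0x0C9AD

s_0 = ciphertext = 0x160DE
s_1 = InvRound(s_0, k_6) = 0xB0AD6
s_2 = InvRound(s_1, k_5) = 0x946A9
s_3 = InvRound(s_2, k_4) = 0x9B7A9
s_4 = InvRound(s_3, k_3) = 0x56C0A
s_5 = InvRound(s_4, k_2) = 0xE721E
s_6 = InvRound(s_5, k_1) = 0xB70A4
s_7 = InvRound(s_6, k_0) = 0x0C9AD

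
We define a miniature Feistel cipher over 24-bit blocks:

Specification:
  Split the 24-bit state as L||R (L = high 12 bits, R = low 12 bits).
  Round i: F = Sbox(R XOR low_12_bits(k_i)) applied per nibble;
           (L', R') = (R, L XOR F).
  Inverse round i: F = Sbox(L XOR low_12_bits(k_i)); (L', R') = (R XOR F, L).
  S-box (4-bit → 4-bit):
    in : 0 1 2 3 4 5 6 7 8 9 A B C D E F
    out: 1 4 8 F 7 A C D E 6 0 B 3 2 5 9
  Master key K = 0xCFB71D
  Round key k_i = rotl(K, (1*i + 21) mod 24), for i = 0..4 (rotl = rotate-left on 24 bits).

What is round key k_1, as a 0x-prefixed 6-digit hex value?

K = 0xCFB71D
k_0 = rotl(K, (1*0+21) mod 24) = rotl(K, 21) = 0xB9F6E3
k_1 = rotl(K, (1*1+21) mod 24) = rotl(K, 22) = 0x73EDC7

0x73EDC7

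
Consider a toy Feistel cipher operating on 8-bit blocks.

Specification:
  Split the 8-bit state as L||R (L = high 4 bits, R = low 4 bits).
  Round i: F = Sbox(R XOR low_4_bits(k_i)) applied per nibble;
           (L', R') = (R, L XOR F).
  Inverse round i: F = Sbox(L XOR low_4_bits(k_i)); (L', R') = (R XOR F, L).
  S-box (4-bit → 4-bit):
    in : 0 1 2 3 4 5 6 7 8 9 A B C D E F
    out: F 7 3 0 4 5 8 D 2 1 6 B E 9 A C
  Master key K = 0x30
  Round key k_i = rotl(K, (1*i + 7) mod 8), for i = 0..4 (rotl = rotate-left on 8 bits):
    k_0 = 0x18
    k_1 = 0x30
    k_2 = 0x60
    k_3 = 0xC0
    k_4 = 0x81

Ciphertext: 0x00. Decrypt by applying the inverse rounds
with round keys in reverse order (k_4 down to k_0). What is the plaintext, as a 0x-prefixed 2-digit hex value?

0x27

s_0 = ciphertext = 0x00
s_1 = InvRound(s_0, k_4) = 0x70
s_2 = InvRound(s_1, k_3) = 0xD7
s_3 = InvRound(s_2, k_2) = 0xED
s_4 = InvRound(s_3, k_1) = 0x7E
s_5 = InvRound(s_4, k_0) = 0x27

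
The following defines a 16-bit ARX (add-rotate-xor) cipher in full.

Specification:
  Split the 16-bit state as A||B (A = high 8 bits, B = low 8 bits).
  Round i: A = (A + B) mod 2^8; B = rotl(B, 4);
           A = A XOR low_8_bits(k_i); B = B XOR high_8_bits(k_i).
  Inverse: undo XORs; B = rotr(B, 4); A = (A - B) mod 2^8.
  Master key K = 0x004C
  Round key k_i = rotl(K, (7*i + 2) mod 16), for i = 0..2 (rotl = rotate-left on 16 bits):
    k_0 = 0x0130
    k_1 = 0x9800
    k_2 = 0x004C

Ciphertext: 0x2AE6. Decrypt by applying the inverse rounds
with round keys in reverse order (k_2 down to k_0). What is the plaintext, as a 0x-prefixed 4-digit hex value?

0xD3E6

s_0 = ciphertext = 0x2AE6
s_1 = InvRound(s_0, k_2) = 0xF86E
s_2 = InvRound(s_1, k_1) = 0x896F
s_3 = InvRound(s_2, k_0) = 0xD3E6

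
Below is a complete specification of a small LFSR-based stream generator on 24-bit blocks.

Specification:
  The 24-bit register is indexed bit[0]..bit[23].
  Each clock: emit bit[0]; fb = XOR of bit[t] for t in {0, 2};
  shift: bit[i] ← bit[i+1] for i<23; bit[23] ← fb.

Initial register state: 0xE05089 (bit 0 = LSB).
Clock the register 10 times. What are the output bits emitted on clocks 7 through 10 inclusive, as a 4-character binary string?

reg_0 = 0xE05089
clock 1: out=1, reg = 0xF02844
clock 2: out=0, reg = 0xF81422
clock 3: out=0, reg = 0x7C0A11
clock 4: out=1, reg = 0xBE0508
clock 5: out=0, reg = 0x5F0284
clock 6: out=0, reg = 0xAF8142
clock 7: out=0, reg = 0x57C0A1
clock 8: out=1, reg = 0xABE050
clock 9: out=0, reg = 0x55F028
clock 10: out=0, reg = 0x2AF814

0100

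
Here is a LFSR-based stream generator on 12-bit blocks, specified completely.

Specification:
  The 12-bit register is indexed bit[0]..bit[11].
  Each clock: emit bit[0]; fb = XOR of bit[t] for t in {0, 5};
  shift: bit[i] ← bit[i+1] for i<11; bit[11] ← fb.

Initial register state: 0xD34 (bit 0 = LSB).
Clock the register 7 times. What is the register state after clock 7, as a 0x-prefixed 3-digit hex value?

reg_0 = 0xD34
clock 1: out=0, reg = 0xE9A
clock 2: out=0, reg = 0x74D
clock 3: out=1, reg = 0xBA6
clock 4: out=0, reg = 0xDD3
clock 5: out=1, reg = 0xEE9
clock 6: out=1, reg = 0x774
clock 7: out=0, reg = 0xBBA

0xBBA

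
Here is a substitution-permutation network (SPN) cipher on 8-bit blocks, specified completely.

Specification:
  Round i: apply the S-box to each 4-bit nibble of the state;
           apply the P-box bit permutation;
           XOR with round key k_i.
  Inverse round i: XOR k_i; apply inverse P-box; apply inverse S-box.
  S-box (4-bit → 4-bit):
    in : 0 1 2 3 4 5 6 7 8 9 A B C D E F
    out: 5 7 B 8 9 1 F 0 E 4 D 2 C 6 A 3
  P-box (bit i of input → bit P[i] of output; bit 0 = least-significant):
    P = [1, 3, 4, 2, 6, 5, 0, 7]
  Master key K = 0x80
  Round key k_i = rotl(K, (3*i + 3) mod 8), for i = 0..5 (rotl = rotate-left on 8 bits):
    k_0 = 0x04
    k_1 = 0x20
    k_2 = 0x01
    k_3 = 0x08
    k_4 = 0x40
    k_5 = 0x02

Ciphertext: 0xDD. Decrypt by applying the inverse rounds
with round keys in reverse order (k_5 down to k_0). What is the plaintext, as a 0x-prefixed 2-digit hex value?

0x27

s_0 = ciphertext = 0xDD
s_1 = InvRound(s_0, k_5) = 0xA6
s_2 = InvRound(s_1, k_4) = 0x24
s_3 = InvRound(s_2, k_3) = 0xBE
s_4 = InvRound(s_3, k_2) = 0x86
s_5 = InvRound(s_4, k_1) = 0xE4
s_6 = InvRound(s_5, k_0) = 0x27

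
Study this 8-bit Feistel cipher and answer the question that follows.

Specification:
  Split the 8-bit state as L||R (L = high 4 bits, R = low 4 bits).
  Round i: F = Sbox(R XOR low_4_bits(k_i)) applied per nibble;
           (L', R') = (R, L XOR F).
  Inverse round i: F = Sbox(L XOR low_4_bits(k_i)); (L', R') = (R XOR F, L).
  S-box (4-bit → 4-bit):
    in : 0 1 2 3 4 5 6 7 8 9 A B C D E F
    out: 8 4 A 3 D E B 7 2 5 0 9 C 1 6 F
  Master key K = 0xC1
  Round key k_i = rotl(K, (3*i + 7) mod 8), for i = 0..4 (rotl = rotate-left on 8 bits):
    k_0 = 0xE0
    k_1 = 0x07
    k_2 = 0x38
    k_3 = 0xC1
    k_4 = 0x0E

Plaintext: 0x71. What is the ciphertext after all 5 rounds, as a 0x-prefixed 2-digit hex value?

s_0 = plaintext = 0x71
s_1 = Round(s_0, k_0) = 0x13
s_2 = Round(s_1, k_1) = 0x3C
s_3 = Round(s_2, k_2) = 0xCE
s_4 = Round(s_3, k_3) = 0xE3
s_5 = Round(s_4, k_4) = 0x3F

0x3F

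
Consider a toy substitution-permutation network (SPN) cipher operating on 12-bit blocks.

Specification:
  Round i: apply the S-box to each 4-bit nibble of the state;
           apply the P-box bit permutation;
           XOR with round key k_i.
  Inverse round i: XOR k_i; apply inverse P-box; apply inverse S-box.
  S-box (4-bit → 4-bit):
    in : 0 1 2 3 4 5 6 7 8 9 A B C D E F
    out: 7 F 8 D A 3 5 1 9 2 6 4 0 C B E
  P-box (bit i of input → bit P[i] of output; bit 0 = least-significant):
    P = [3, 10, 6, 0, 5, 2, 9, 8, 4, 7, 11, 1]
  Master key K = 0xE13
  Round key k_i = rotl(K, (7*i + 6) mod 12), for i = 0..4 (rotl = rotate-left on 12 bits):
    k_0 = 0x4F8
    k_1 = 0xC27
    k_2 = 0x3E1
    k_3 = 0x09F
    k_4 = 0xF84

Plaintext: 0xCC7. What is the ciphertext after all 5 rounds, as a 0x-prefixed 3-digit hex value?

0x92A

s_0 = plaintext = 0xCC7
s_1 = Round(s_0, k_0) = 0x4F0
s_2 = Round(s_1, k_1) = 0xBE9
s_3 = Round(s_2, k_2) = 0xEC5
s_4 = Round(s_3, k_3) = 0x405
s_5 = Round(s_4, k_4) = 0x92A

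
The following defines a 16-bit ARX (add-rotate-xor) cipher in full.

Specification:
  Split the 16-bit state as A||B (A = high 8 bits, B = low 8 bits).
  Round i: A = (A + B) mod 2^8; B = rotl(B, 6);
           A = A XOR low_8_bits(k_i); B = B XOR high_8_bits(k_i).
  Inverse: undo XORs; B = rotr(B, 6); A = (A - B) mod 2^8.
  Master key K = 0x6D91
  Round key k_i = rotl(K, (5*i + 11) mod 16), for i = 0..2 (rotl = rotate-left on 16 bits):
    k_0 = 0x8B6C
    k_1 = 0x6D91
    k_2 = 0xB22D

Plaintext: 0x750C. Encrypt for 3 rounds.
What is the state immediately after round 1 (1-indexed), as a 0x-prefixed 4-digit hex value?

0xED88

s_0 = plaintext = 0x750C
s_1 = Round(s_0, k_0) = 0xED88
s_2 = Round(s_1, k_1) = 0xE44F
s_3 = Round(s_2, k_2) = 0x1E61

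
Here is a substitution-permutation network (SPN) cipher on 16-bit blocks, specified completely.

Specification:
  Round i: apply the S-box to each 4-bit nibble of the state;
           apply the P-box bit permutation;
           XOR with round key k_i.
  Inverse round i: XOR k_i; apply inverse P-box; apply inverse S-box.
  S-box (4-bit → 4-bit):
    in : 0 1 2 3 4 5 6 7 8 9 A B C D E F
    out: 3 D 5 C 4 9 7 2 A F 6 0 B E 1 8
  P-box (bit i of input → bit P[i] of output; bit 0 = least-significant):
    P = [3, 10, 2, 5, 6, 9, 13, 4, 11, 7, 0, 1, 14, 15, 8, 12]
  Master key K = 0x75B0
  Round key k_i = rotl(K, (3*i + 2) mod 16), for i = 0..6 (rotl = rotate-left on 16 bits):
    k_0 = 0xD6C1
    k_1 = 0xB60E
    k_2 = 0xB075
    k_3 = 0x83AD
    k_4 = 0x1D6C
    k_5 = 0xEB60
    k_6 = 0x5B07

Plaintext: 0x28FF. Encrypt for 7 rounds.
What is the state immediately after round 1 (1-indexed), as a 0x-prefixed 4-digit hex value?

0x9773

s_0 = plaintext = 0x28FF
s_1 = Round(s_0, k_0) = 0x9773
s_2 = Round(s_1, k_1) = 0x65AA
s_3 = Round(s_2, k_2) = 0x5F73
s_4 = Round(s_3, k_3) = 0xD18B
s_5 = Round(s_4, k_4) = 0x867F
s_6 = Round(s_5, k_5) = 0x71C1
s_7 = Round(s_6, k_6) = 0xD178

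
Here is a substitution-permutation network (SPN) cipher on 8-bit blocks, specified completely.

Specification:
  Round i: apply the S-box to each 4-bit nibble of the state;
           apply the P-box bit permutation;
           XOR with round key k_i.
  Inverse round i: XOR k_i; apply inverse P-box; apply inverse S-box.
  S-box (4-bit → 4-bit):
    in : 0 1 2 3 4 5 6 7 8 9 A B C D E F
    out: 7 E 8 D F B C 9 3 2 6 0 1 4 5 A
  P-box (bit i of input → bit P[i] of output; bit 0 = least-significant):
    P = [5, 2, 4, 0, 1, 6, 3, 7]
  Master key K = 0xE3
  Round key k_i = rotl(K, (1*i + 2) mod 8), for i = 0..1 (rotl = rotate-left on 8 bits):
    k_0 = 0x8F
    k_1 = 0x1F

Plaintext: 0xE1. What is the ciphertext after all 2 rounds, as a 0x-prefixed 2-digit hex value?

s_0 = plaintext = 0xE1
s_1 = Round(s_0, k_0) = 0x90
s_2 = Round(s_1, k_1) = 0x6B

0x6B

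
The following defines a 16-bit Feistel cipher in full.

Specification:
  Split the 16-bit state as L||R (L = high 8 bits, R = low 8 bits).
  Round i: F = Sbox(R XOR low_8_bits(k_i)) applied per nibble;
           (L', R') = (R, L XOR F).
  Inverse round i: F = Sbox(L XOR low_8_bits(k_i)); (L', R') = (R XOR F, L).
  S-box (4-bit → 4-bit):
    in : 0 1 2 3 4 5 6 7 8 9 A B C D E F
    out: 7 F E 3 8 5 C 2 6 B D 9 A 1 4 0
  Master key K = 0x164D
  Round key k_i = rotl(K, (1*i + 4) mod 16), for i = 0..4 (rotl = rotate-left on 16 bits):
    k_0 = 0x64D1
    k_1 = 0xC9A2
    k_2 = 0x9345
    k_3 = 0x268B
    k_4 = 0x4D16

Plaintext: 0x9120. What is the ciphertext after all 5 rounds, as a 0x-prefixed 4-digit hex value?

s_0 = plaintext = 0x9120
s_1 = Round(s_0, k_0) = 0x209E
s_2 = Round(s_1, k_1) = 0x9E1A
s_3 = Round(s_2, k_2) = 0x1ACE
s_4 = Round(s_3, k_3) = 0xCE9F
s_5 = Round(s_4, k_4) = 0x9FA5

0x9FA5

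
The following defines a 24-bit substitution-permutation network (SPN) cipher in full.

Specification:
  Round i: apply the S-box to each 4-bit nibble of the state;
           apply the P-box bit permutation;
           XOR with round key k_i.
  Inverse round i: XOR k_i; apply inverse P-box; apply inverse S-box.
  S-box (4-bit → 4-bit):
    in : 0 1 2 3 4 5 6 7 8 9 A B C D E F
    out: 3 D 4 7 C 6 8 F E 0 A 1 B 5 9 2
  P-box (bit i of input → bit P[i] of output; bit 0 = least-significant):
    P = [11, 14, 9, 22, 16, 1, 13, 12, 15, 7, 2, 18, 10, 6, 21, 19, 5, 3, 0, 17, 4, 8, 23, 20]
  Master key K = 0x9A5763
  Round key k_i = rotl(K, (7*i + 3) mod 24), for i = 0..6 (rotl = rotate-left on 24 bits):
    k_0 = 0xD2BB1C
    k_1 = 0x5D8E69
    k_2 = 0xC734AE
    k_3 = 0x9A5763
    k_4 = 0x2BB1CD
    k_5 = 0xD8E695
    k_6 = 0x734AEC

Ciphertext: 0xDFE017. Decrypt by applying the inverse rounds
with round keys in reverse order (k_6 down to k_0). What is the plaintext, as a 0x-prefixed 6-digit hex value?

s_0 = ciphertext = 0xDFE017
s_1 = InvRound(s_0, k_6) = 0xD38C5D
s_2 = InvRound(s_1, k_5) = 0x9AAFD3
s_3 = InvRound(s_2, k_4) = 0x1FD2CD
s_4 = InvRound(s_3, k_3) = 0x50B709
s_5 = InvRound(s_4, k_2) = 0x819702
s_6 = InvRound(s_5, k_1) = 0x83A6AE
s_7 = InvRound(s_6, k_0) = 0xCBBFCE

0xCBBFCE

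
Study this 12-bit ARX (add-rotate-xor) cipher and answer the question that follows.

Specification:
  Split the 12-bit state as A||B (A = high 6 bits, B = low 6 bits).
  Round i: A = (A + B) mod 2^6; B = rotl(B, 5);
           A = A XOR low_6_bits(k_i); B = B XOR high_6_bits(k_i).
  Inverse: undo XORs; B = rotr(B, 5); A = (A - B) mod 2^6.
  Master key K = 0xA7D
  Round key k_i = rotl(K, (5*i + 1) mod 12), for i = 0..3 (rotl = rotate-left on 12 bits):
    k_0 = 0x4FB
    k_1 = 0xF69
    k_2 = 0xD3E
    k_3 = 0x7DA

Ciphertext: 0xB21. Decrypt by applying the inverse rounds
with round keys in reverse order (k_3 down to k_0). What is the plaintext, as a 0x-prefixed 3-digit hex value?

s_0 = ciphertext = 0xB21
s_1 = InvRound(s_0, k_3) = 0xE7D
s_2 = InvRound(s_1, k_2) = 0xD52
s_3 = InvRound(s_2, k_1) = 0xF5F
s_4 = InvRound(s_3, k_0) = 0xB98

0xB98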